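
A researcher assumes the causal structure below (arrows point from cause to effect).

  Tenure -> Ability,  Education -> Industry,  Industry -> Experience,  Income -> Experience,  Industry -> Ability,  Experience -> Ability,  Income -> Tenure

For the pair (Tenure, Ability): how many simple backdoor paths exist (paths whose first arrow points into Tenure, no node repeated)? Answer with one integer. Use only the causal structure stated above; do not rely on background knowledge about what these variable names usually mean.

A backdoor path from Tenure to Ability is any simple undirected path whose first edge points into Tenure (i.e. leaves Tenure via a parent).
Parents of Tenure: {Income}.
Enumerating:
  P1: Tenure <- Income -> Experience <- Industry -> Ability
  P2: Tenure <- Income -> Experience -> Ability
That exhausts the simple backdoor paths. Count: 2.

2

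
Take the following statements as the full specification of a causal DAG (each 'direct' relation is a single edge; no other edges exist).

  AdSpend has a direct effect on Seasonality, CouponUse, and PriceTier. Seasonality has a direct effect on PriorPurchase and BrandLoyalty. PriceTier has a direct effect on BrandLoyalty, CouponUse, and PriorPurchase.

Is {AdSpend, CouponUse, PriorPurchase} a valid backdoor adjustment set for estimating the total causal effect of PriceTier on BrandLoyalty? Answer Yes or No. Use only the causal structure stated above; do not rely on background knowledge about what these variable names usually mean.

No

Backdoor paths from PriceTier to BrandLoyalty (paths whose first edge points into PriceTier):
  P1: PriceTier <- AdSpend -> Seasonality -> BrandLoyalty
Condition 1 (no descendant of PriceTier in the set): FAILS — CouponUse and PriorPurchase are descendants of PriceTier.
Condition 2 (every backdoor path blocked by {AdSpend, CouponUse, PriorPurchase}):
  P1: blocked at fork node AdSpend ∈ conditioning set.
{AdSpend, CouponUse, PriorPurchase} does not satisfy the backdoor criterion.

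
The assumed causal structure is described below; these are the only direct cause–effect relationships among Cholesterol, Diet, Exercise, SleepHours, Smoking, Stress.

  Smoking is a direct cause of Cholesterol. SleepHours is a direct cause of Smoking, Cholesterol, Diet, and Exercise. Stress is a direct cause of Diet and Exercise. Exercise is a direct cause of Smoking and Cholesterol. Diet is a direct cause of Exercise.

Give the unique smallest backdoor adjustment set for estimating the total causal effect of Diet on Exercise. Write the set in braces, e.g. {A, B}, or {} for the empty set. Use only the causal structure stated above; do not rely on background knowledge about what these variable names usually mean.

Variables eligible for adjustment (non-descendants of Diet, excluding Diet and Exercise): {SleepHours, Stress}.
Backdoor paths from Diet to Exercise:
  P1: Diet <- SleepHours -> Exercise
  P2: Diet <- SleepHours -> Smoking <- Exercise
  P3: Diet <- SleepHours -> Smoking -> Cholesterol <- Exercise
  P4: Diet <- SleepHours -> Cholesterol <- Exercise
  P5: Diet <- SleepHours -> Cholesterol <- Smoking <- Exercise
  P6: Diet <- Stress -> Exercise
The empty set is not sufficient: P1 (Diet <- SleepHours -> Exercise) has no collider blocking it and no conditioned non-collider, so it is open.
Try {SleepHours, Stress}:
  P1: blocked at fork node SleepHours ∈ conditioning set.
  P2: blocked at fork node SleepHours ∈ conditioning set.
  P3: blocked at fork node SleepHours ∈ conditioning set.
  P4: blocked at fork node SleepHours ∈ conditioning set.
  P5: blocked at fork node SleepHours ∈ conditioning set.
  P6: blocked at fork node Stress ∈ conditioning set.
{SleepHours, Stress} contains no descendant of Diet and blocks every backdoor path.
Every element of {SleepHours, Stress} is needed (dropping SleepHours leaves P1 open; dropping Stress leaves P6 open), so no proper subset is valid.
Among all size-2 subsets of the eligible variables, only {SleepHours, Stress} blocks every backdoor path, so it is the unique smallest valid adjustment set.

{SleepHours, Stress}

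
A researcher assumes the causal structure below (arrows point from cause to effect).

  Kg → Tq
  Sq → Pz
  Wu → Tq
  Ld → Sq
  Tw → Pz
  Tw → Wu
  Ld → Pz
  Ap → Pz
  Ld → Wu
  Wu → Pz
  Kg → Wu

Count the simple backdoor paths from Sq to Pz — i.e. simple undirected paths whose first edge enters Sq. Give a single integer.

3

A backdoor path from Sq to Pz is any simple undirected path whose first edge points into Sq (i.e. leaves Sq via a parent).
Parents of Sq: {Ld}.
Enumerating:
  P1: Sq <- Ld -> Wu <- Tw -> Pz
  P2: Sq <- Ld -> Wu -> Pz
  P3: Sq <- Ld -> Pz
That exhausts the simple backdoor paths. Count: 3.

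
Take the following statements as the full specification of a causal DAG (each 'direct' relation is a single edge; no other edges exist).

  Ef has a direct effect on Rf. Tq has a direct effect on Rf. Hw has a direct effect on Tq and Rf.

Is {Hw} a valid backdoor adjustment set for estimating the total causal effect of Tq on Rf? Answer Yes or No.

Backdoor paths from Tq to Rf (paths whose first edge points into Tq):
  P1: Tq <- Hw -> Rf
Condition 1 (no descendant of Tq in the set): holds — descendants of Tq are {Rf}; none are in {Hw}.
Condition 2 (every backdoor path blocked by {Hw}):
  P1: blocked at fork node Hw ∈ conditioning set.
{Hw} satisfies the backdoor criterion.

Yes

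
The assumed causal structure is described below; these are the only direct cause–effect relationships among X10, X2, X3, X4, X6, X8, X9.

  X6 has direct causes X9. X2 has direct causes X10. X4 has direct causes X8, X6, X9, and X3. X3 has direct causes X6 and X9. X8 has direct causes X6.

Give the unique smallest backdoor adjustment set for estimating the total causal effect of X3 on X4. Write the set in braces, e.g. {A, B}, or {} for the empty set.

Variables eligible for adjustment (non-descendants of X3, excluding X3 and X4): {X10, X2, X6, X8, X9}.
Backdoor paths from X3 to X4:
  P1: X3 <- X9 -> X6 -> X8 -> X4
  P2: X3 <- X9 -> X6 -> X4
  P3: X3 <- X9 -> X4
  P4: X3 <- X6 <- X9 -> X4
  P5: X3 <- X6 -> X8 -> X4
  P6: X3 <- X6 -> X4
The empty set is not sufficient: P1 (X3 <- X9 -> X6 -> X8 -> X4) has no collider blocking it and no conditioned non-collider, so it is open.
Try {X6, X9}:
  P1: blocked at fork node X9 ∈ conditioning set.
  P2: blocked at fork node X9 ∈ conditioning set.
  P3: blocked at fork node X9 ∈ conditioning set.
  P4: blocked at chain node X6 ∈ conditioning set.
  P5: blocked at fork node X6 ∈ conditioning set.
  P6: blocked at fork node X6 ∈ conditioning set.
{X6, X9} contains no descendant of X3 and blocks every backdoor path.
Every element of {X6, X9} is needed (dropping X6 leaves P5 open; dropping X9 leaves P3 open), so no proper subset is valid.
Among all size-2 subsets of the eligible variables, only {X6, X9} blocks every backdoor path, so it is the unique smallest valid adjustment set.

{X6, X9}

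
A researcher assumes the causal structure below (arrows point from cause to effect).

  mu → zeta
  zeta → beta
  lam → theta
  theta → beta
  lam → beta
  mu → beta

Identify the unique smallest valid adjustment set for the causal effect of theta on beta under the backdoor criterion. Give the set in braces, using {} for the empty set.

Variables eligible for adjustment (non-descendants of theta, excluding theta and beta): {lam, mu, zeta}.
Backdoor paths from theta to beta:
  P1: theta <- lam -> beta
The empty set is not sufficient: P1 (theta <- lam -> beta) has no collider blocking it and no conditioned non-collider, so it is open.
Try {lam}:
  P1: blocked at fork node lam ∈ conditioning set.
{lam} contains no descendant of theta and blocks every backdoor path.
No other singleton works — e.g. {mu} leaves P1 open — so {lam} is the unique smallest valid adjustment set.

{lam}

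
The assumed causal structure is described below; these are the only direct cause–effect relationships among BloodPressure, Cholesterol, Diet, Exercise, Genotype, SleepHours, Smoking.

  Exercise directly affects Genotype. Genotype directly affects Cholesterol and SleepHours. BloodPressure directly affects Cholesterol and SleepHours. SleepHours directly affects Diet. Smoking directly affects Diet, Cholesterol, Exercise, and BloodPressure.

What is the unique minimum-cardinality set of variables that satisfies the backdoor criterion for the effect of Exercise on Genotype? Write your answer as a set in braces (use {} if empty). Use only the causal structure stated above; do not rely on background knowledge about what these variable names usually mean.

{}

Variables eligible for adjustment (non-descendants of Exercise, excluding Exercise and Genotype): {BloodPressure, Smoking}.
Backdoor paths from Exercise to Genotype:
  P1: Exercise <- Smoking -> BloodPressure -> Cholesterol <- Genotype
  P2: Exercise <- Smoking -> BloodPressure -> SleepHours <- Genotype
  P3: Exercise <- Smoking -> Cholesterol <- Genotype
  P4: Exercise <- Smoking -> Cholesterol <- BloodPressure -> SleepHours <- Genotype
  P5: Exercise <- Smoking -> Diet <- SleepHours <- Genotype
  P6: Exercise <- Smoking -> Diet <- SleepHours <- BloodPressure -> Cholesterol <- Genotype
Each backdoor path contains an unconditioned collider, so every path is already blocked with the empty conditioning set:
  P1: blocked at collider Cholesterol (neither it nor any descendant is in the conditioning set).
  P2: blocked at collider SleepHours (neither it nor any descendant is in the conditioning set).
  P3: blocked at collider Cholesterol (neither it nor any descendant is in the conditioning set).
  P4: blocked at collider Cholesterol (neither it nor any descendant is in the conditioning set).
  P5: blocked at collider Diet (neither it nor any descendant is in the conditioning set).
  P6: blocked at collider Diet (neither it nor any descendant is in the conditioning set).
The empty set is therefore the unique smallest valid set.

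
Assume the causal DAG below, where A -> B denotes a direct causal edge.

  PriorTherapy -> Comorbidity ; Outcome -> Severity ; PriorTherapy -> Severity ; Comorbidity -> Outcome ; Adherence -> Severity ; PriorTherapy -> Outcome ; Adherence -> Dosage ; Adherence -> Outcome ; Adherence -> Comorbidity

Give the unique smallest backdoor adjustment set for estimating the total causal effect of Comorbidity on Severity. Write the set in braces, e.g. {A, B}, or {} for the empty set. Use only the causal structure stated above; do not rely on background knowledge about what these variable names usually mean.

Variables eligible for adjustment (non-descendants of Comorbidity, excluding Comorbidity and Severity): {Adherence, Dosage, PriorTherapy}.
Backdoor paths from Comorbidity to Severity:
  P1: Comorbidity <- Adherence -> Outcome <- PriorTherapy -> Severity
  P2: Comorbidity <- Adherence -> Outcome -> Severity
  P3: Comorbidity <- Adherence -> Severity
  P4: Comorbidity <- PriorTherapy -> Outcome <- Adherence -> Severity
  P5: Comorbidity <- PriorTherapy -> Outcome -> Severity
  P6: Comorbidity <- PriorTherapy -> Severity
The empty set is not sufficient: P2 (Comorbidity <- Adherence -> Outcome -> Severity) has no collider blocking it and no conditioned non-collider, so it is open.
Try {Adherence, PriorTherapy}:
  P1: blocked at fork node Adherence ∈ conditioning set.
  P2: blocked at fork node Adherence ∈ conditioning set.
  P3: blocked at fork node Adherence ∈ conditioning set.
  P4: blocked at fork node PriorTherapy ∈ conditioning set.
  P5: blocked at fork node PriorTherapy ∈ conditioning set.
  P6: blocked at fork node PriorTherapy ∈ conditioning set.
{Adherence, PriorTherapy} contains no descendant of Comorbidity and blocks every backdoor path.
Every element of {Adherence, PriorTherapy} is needed (dropping Adherence leaves P2 open; dropping PriorTherapy leaves P5 open), so no proper subset is valid.
Among all size-2 subsets of the eligible variables, only {Adherence, PriorTherapy} blocks every backdoor path, so it is the unique smallest valid adjustment set.

{Adherence, PriorTherapy}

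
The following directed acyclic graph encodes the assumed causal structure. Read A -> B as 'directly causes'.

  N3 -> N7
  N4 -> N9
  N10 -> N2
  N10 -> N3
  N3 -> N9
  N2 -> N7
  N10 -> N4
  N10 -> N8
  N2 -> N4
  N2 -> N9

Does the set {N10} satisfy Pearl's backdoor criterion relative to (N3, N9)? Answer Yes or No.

Backdoor paths from N3 to N9 (paths whose first edge points into N3):
  P1: N3 <- N10 -> N2 -> N4 -> N9
  P2: N3 <- N10 -> N2 -> N9
  P3: N3 <- N10 -> N4 <- N2 -> N9
  P4: N3 <- N10 -> N4 -> N9
Condition 1 (no descendant of N3 in the set): holds — descendants of N3 are {N7, N9}; none are in {N10}.
Condition 2 (every backdoor path blocked by {N10}):
  P1: blocked at fork node N10 ∈ conditioning set.
  P2: blocked at fork node N10 ∈ conditioning set.
  P3: blocked at fork node N10 ∈ conditioning set.
  P4: blocked at fork node N10 ∈ conditioning set.
{N10} satisfies the backdoor criterion.

Yes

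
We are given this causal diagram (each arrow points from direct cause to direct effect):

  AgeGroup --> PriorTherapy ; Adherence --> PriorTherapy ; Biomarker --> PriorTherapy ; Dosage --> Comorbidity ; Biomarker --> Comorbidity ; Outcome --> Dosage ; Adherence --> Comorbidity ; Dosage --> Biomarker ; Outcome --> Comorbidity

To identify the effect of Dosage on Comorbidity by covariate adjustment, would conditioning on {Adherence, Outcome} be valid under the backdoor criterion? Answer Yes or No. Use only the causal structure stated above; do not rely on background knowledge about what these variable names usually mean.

Yes

Backdoor paths from Dosage to Comorbidity (paths whose first edge points into Dosage):
  P1: Dosage <- Outcome -> Comorbidity
Condition 1 (no descendant of Dosage in the set): holds — descendants of Dosage are {Biomarker, Comorbidity, PriorTherapy}; none are in {Adherence, Outcome}.
Condition 2 (every backdoor path blocked by {Adherence, Outcome}):
  P1: blocked at fork node Outcome ∈ conditioning set.
{Adherence, Outcome} satisfies the backdoor criterion.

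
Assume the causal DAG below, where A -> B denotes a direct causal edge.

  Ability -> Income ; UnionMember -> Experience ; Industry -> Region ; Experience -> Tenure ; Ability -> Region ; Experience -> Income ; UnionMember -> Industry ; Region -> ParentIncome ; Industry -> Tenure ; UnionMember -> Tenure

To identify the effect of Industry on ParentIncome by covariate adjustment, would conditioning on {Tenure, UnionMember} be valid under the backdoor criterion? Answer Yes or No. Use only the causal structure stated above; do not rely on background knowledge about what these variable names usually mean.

Backdoor paths from Industry to ParentIncome (paths whose first edge points into Industry):
  P1: Industry <- UnionMember -> Experience -> Income <- Ability -> Region -> ParentIncome
  P2: Industry <- UnionMember -> Tenure <- Experience -> Income <- Ability -> Region -> ParentIncome
Condition 1 (no descendant of Industry in the set): FAILS — Tenure is a descendant of Industry.
Condition 2 (every backdoor path blocked by {Tenure, UnionMember}):
  P1: blocked at fork node UnionMember ∈ conditioning set.
  P2: blocked at fork node UnionMember ∈ conditioning set.
{Tenure, UnionMember} does not satisfy the backdoor criterion.

No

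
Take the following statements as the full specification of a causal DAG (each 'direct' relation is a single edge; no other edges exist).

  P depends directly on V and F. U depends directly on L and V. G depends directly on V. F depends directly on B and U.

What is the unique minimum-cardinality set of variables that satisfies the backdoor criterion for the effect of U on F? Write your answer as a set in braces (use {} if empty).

Variables eligible for adjustment (non-descendants of U, excluding U and F): {B, G, L, V}.
Backdoor paths from U to F:
  P1: U <- V -> P <- F
Each backdoor path contains an unconditioned collider, so every path is already blocked with the empty conditioning set:
  P1: blocked at collider P (neither it nor any descendant is in the conditioning set).
The empty set is therefore the unique smallest valid set.

{}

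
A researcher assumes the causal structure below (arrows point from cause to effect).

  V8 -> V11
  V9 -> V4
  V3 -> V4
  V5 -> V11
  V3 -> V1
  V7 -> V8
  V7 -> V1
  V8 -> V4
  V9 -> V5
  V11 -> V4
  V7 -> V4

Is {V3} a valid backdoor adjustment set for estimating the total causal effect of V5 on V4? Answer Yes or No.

No

Backdoor paths from V5 to V4 (paths whose first edge points into V5):
  P1: V5 <- V9 -> V4
Condition 1 (no descendant of V5 in the set): holds — descendants of V5 are {V11, V4}; none are in {V3}.
Condition 2 (every backdoor path blocked by {V3}):
  P1: open — no interior node is in the conditioning set.
{V3} does not satisfy the backdoor criterion.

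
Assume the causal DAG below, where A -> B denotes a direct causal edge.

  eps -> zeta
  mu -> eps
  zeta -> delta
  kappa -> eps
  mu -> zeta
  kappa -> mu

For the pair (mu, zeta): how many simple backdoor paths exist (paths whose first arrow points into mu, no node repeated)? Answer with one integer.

1

A backdoor path from mu to zeta is any simple undirected path whose first edge points into mu (i.e. leaves mu via a parent).
Parents of mu: {kappa}.
Enumerating:
  P1: mu <- kappa -> eps -> zeta
That exhausts the simple backdoor paths. Count: 1.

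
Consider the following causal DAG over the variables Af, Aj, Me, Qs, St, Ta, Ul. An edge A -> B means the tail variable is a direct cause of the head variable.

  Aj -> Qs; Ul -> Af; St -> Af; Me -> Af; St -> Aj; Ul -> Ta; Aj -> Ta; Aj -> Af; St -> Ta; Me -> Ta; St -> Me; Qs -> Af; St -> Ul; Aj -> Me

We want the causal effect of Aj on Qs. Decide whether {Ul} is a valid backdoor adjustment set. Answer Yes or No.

Backdoor paths from Aj to Qs (paths whose first edge points into Aj):
  P1: Aj <- St -> Me -> Ta <- Ul -> Af <- Qs
  P2: Aj <- St -> Me -> Af <- Qs
  P3: Aj <- St -> Ul -> Ta <- Me -> Af <- Qs
  P4: Aj <- St -> Ul -> Af <- Qs
  P5: Aj <- St -> Ta <- Me -> Af <- Qs
  P6: Aj <- St -> Ta <- Ul -> Af <- Qs
  P7: Aj <- St -> Af <- Qs
Condition 1 (no descendant of Aj in the set): holds — descendants of Aj are {Af, Me, Qs, Ta}; none are in {Ul}.
Condition 2 (every backdoor path blocked by {Ul}):
  P1: blocked at collider Ta (neither it nor any descendant is in the conditioning set).
  P2: blocked at collider Af (neither it nor any descendant is in the conditioning set).
  P3: blocked at chain node Ul ∈ conditioning set.
  P4: blocked at chain node Ul ∈ conditioning set.
  P5: blocked at collider Ta (neither it nor any descendant is in the conditioning set).
  P6: blocked at collider Ta (neither it nor any descendant is in the conditioning set).
  P7: blocked at collider Af (neither it nor any descendant is in the conditioning set).
{Ul} satisfies the backdoor criterion.

Yes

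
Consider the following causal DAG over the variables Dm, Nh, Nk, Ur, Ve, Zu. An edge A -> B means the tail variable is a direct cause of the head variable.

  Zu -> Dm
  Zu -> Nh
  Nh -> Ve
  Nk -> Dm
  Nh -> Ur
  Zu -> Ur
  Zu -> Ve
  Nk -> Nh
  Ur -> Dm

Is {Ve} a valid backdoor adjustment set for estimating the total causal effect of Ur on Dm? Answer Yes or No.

No

Backdoor paths from Ur to Dm (paths whose first edge points into Ur):
  P1: Ur <- Zu -> Nh <- Nk -> Dm
  P2: Ur <- Zu -> Ve <- Nh <- Nk -> Dm
  P3: Ur <- Zu -> Dm
  P4: Ur <- Nh <- Zu -> Dm
  P5: Ur <- Nh <- Nk -> Dm
  P6: Ur <- Nh -> Ve <- Zu -> Dm
Condition 1 (no descendant of Ur in the set): holds — descendants of Ur are {Dm}; none are in {Ve}.
Condition 2 (every backdoor path blocked by {Ve}):
  P1: open — collider(s) Nh are conditioned on (or have a conditioned descendant) and no non-collider on the path is in the set.
  P2: open — collider(s) Ve are conditioned on (or have a conditioned descendant) and no non-collider on the path is in the set.
  P3: open — no interior node is in the conditioning set.
  P4: open — no interior node is in the conditioning set.
  P5: open — no interior node is in the conditioning set.
  P6: open — collider(s) Ve are conditioned on (or have a conditioned descendant) and no non-collider on the path is in the set.
{Ve} does not satisfy the backdoor criterion.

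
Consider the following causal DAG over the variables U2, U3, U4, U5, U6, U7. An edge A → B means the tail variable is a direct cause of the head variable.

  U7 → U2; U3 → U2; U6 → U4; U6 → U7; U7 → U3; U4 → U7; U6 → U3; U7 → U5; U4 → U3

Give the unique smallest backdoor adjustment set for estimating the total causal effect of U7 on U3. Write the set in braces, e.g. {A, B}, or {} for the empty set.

Variables eligible for adjustment (non-descendants of U7, excluding U7 and U3): {U4, U6}.
Backdoor paths from U7 to U3:
  P1: U7 <- U6 -> U4 -> U3
  P2: U7 <- U6 -> U3
  P3: U7 <- U4 <- U6 -> U3
  P4: U7 <- U4 -> U3
The empty set is not sufficient: P1 (U7 <- U6 -> U4 -> U3) has no collider blocking it and no conditioned non-collider, so it is open.
Try {U4, U6}:
  P1: blocked at fork node U6 ∈ conditioning set.
  P2: blocked at fork node U6 ∈ conditioning set.
  P3: blocked at chain node U4 ∈ conditioning set.
  P4: blocked at fork node U4 ∈ conditioning set.
{U4, U6} contains no descendant of U7 and blocks every backdoor path.
Every element of {U4, U6} is needed (dropping U4 leaves P4 open; dropping U6 leaves P2 open), so no proper subset is valid.
Among all size-2 subsets of the eligible variables, only {U4, U6} blocks every backdoor path, so it is the unique smallest valid adjustment set.

{U4, U6}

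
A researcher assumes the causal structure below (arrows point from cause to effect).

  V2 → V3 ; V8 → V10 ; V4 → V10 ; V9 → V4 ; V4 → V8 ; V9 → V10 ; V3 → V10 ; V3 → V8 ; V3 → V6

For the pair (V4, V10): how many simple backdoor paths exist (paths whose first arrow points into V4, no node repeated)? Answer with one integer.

A backdoor path from V4 to V10 is any simple undirected path whose first edge points into V4 (i.e. leaves V4 via a parent).
Parents of V4: {V9}.
Enumerating:
  P1: V4 <- V9 -> V10
That exhausts the simple backdoor paths. Count: 1.

1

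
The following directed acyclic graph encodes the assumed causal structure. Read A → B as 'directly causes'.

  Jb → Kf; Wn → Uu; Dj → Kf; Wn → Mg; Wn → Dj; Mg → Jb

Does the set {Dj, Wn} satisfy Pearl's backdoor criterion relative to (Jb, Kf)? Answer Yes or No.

Yes

Backdoor paths from Jb to Kf (paths whose first edge points into Jb):
  P1: Jb <- Mg <- Wn -> Dj -> Kf
Condition 1 (no descendant of Jb in the set): holds — descendants of Jb are {Kf}; none are in {Dj, Wn}.
Condition 2 (every backdoor path blocked by {Dj, Wn}):
  P1: blocked at fork node Wn ∈ conditioning set.
{Dj, Wn} satisfies the backdoor criterion.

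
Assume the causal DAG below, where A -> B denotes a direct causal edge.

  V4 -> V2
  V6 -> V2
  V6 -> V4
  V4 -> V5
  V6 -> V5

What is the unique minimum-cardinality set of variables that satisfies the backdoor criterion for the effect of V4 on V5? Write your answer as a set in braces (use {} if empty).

{V6}

Variables eligible for adjustment (non-descendants of V4, excluding V4 and V5): {V6}.
Backdoor paths from V4 to V5:
  P1: V4 <- V6 -> V5
The empty set is not sufficient: P1 (V4 <- V6 -> V5) has no collider blocking it and no conditioned non-collider, so it is open.
Try {V6}:
  P1: blocked at fork node V6 ∈ conditioning set.
{V6} contains no descendant of V4 and blocks every backdoor path.
{V6} is the unique smallest valid adjustment set.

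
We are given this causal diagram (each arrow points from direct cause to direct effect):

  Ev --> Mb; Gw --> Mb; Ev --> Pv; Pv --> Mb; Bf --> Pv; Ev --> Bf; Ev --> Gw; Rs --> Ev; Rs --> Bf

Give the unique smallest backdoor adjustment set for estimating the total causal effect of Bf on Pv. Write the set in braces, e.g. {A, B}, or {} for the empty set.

{Ev}

Variables eligible for adjustment (non-descendants of Bf, excluding Bf and Pv): {Ev, Gw, Rs}.
Backdoor paths from Bf to Pv:
  P1: Bf <- Rs -> Ev -> Gw -> Mb <- Pv
  P2: Bf <- Rs -> Ev -> Pv
  P3: Bf <- Rs -> Ev -> Mb <- Pv
  P4: Bf <- Ev -> Gw -> Mb <- Pv
  P5: Bf <- Ev -> Pv
  P6: Bf <- Ev -> Mb <- Pv
The empty set is not sufficient: P2 (Bf <- Rs -> Ev -> Pv) has no collider blocking it and no conditioned non-collider, so it is open.
Try {Ev}:
  P1: blocked at chain node Ev ∈ conditioning set.
  P2: blocked at chain node Ev ∈ conditioning set.
  P3: blocked at chain node Ev ∈ conditioning set.
  P4: blocked at fork node Ev ∈ conditioning set.
  P5: blocked at fork node Ev ∈ conditioning set.
  P6: blocked at fork node Ev ∈ conditioning set.
{Ev} contains no descendant of Bf and blocks every backdoor path.
No other singleton works — e.g. {Rs} leaves P5 open — so {Ev} is the unique smallest valid adjustment set.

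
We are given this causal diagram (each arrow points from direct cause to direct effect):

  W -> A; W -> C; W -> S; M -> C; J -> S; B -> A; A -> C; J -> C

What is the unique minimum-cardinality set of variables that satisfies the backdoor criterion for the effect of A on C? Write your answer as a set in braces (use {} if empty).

{W}

Variables eligible for adjustment (non-descendants of A, excluding A and C): {B, J, M, S, W}.
Backdoor paths from A to C:
  P1: A <- W -> S <- J -> C
  P2: A <- W -> C
The empty set is not sufficient: P2 (A <- W -> C) has no collider blocking it and no conditioned non-collider, so it is open.
Try {W}:
  P1: blocked at fork node W ∈ conditioning set.
  P2: blocked at fork node W ∈ conditioning set.
{W} contains no descendant of A and blocks every backdoor path.
No other singleton works — e.g. {J} leaves P2 open — so {W} is the unique smallest valid adjustment set.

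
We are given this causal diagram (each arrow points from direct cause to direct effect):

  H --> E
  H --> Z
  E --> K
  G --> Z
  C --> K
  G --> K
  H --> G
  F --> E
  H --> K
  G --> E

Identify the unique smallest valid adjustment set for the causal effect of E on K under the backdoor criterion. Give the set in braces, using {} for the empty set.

{G, H}

Variables eligible for adjustment (non-descendants of E, excluding E and K): {C, F, G, H, Z}.
Backdoor paths from E to K:
  P1: E <- H -> G -> K
  P2: E <- H -> Z <- G -> K
  P3: E <- H -> K
  P4: E <- G <- H -> K
  P5: E <- G -> Z <- H -> K
  P6: E <- G -> K
The empty set is not sufficient: P1 (E <- H -> G -> K) has no collider blocking it and no conditioned non-collider, so it is open.
Try {G, H}:
  P1: blocked at fork node H ∈ conditioning set.
  P2: blocked at fork node H ∈ conditioning set.
  P3: blocked at fork node H ∈ conditioning set.
  P4: blocked at chain node G ∈ conditioning set.
  P5: blocked at fork node G ∈ conditioning set.
  P6: blocked at fork node G ∈ conditioning set.
{G, H} contains no descendant of E and blocks every backdoor path.
Every element of {G, H} is needed (dropping G leaves P6 open; dropping H leaves P3 open), so no proper subset is valid.
Among all size-2 subsets of the eligible variables, only {G, H} blocks every backdoor path, so it is the unique smallest valid adjustment set.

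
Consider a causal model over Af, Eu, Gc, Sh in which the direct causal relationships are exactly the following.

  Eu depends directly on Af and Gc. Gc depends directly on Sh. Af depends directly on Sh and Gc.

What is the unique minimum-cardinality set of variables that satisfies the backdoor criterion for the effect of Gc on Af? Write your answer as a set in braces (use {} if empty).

Variables eligible for adjustment (non-descendants of Gc, excluding Gc and Af): {Sh}.
Backdoor paths from Gc to Af:
  P1: Gc <- Sh -> Af
The empty set is not sufficient: P1 (Gc <- Sh -> Af) has no collider blocking it and no conditioned non-collider, so it is open.
Try {Sh}:
  P1: blocked at fork node Sh ∈ conditioning set.
{Sh} contains no descendant of Gc and blocks every backdoor path.
{Sh} is the unique smallest valid adjustment set.

{Sh}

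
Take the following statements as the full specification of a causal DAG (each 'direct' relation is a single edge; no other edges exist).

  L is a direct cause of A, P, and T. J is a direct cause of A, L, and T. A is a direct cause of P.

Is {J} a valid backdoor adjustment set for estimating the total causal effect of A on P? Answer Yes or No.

No

Backdoor paths from A to P (paths whose first edge points into A):
  P1: A <- J -> L -> P
  P2: A <- J -> T <- L -> P
  P3: A <- L -> P
Condition 1 (no descendant of A in the set): holds — descendants of A are {P}; none are in {J}.
Condition 2 (every backdoor path blocked by {J}):
  P1: blocked at fork node J ∈ conditioning set.
  P2: blocked at fork node J ∈ conditioning set.
  P3: open — no interior node is in the conditioning set.
{J} does not satisfy the backdoor criterion.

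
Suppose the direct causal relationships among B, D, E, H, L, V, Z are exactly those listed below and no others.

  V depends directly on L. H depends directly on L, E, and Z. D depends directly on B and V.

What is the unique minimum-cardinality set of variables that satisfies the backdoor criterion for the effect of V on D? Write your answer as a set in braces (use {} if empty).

Variables eligible for adjustment (non-descendants of V, excluding V and D): {B, E, H, L, Z}.
Backdoor paths from V to D:
  (none)
With no backdoor paths the empty set already satisfies the criterion, and it is trivially minimal.

{}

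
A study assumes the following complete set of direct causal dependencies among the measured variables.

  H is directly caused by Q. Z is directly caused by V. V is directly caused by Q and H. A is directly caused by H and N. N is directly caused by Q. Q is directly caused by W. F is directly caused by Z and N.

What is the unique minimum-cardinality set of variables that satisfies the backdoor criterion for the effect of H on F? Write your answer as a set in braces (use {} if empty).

Variables eligible for adjustment (non-descendants of H, excluding H and F): {N, Q, W}.
Backdoor paths from H to F:
  P1: H <- Q -> N -> F
  P2: H <- Q -> V -> Z -> F
The empty set is not sufficient: P1 (H <- Q -> N -> F) has no collider blocking it and no conditioned non-collider, so it is open.
Try {Q}:
  P1: blocked at fork node Q ∈ conditioning set.
  P2: blocked at fork node Q ∈ conditioning set.
{Q} contains no descendant of H and blocks every backdoor path.
No other singleton works — e.g. {W} leaves P1 open — so {Q} is the unique smallest valid adjustment set.

{Q}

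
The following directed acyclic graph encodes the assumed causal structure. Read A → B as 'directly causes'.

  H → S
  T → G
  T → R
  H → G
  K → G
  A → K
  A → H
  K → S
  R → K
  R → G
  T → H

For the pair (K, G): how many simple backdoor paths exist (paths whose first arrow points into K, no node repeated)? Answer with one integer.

A backdoor path from K to G is any simple undirected path whose first edge points into K (i.e. leaves K via a parent).
Parents of K: {A, R}.
Enumerating:
  P1: K <- A -> H <- T -> R -> G
  P2: K <- A -> H <- T -> G
  P3: K <- A -> H -> G
  P4: K <- R <- T -> H -> G
  P5: K <- R <- T -> G
  P6: K <- R -> G
That exhausts the simple backdoor paths. Count: 6.

6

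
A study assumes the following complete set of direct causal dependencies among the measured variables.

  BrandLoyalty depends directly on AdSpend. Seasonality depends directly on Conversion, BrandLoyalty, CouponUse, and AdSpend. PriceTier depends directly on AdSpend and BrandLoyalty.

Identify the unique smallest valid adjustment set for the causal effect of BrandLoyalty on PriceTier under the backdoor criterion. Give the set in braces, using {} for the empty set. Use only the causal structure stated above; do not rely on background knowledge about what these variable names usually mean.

{AdSpend}

Variables eligible for adjustment (non-descendants of BrandLoyalty, excluding BrandLoyalty and PriceTier): {AdSpend, Conversion, CouponUse}.
Backdoor paths from BrandLoyalty to PriceTier:
  P1: BrandLoyalty <- AdSpend -> PriceTier
The empty set is not sufficient: P1 (BrandLoyalty <- AdSpend -> PriceTier) has no collider blocking it and no conditioned non-collider, so it is open.
Try {AdSpend}:
  P1: blocked at fork node AdSpend ∈ conditioning set.
{AdSpend} contains no descendant of BrandLoyalty and blocks every backdoor path.
No other singleton works — e.g. {Conversion} leaves P1 open — so {AdSpend} is the unique smallest valid adjustment set.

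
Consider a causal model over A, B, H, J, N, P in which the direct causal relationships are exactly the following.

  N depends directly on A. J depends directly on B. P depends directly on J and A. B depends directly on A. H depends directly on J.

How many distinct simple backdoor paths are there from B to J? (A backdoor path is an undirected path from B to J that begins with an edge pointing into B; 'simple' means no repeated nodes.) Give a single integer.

A backdoor path from B to J is any simple undirected path whose first edge points into B (i.e. leaves B via a parent).
Parents of B: {A}.
Enumerating:
  P1: B <- A -> P <- J
That exhausts the simple backdoor paths. Count: 1.

1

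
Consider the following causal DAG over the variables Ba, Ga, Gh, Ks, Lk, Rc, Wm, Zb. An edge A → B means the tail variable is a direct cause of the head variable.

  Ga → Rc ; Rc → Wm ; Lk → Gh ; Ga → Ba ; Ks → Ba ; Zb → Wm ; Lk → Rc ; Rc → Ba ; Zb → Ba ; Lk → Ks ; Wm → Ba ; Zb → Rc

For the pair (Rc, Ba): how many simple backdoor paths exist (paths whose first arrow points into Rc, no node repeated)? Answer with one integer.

A backdoor path from Rc to Ba is any simple undirected path whose first edge points into Rc (i.e. leaves Rc via a parent).
Parents of Rc: {Ga, Lk, Zb}.
Enumerating:
  P1: Rc <- Ga -> Ba
  P2: Rc <- Lk -> Ks -> Ba
  P3: Rc <- Zb -> Wm -> Ba
  P4: Rc <- Zb -> Ba
That exhausts the simple backdoor paths. Count: 4.

4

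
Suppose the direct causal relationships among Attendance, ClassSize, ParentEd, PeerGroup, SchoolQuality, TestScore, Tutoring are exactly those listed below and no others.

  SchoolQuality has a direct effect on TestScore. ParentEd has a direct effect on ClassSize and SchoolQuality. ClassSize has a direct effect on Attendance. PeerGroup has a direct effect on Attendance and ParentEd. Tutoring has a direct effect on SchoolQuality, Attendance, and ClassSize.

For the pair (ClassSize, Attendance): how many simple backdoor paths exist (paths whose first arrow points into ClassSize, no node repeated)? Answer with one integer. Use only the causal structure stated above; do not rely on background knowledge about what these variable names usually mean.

A backdoor path from ClassSize to Attendance is any simple undirected path whose first edge points into ClassSize (i.e. leaves ClassSize via a parent).
Parents of ClassSize: {ParentEd, Tutoring}.
Enumerating:
  P1: ClassSize <- ParentEd <- PeerGroup -> Attendance
  P2: ClassSize <- ParentEd -> SchoolQuality <- Tutoring -> Attendance
  P3: ClassSize <- Tutoring -> SchoolQuality <- ParentEd <- PeerGroup -> Attendance
  P4: ClassSize <- Tutoring -> Attendance
That exhausts the simple backdoor paths. Count: 4.

4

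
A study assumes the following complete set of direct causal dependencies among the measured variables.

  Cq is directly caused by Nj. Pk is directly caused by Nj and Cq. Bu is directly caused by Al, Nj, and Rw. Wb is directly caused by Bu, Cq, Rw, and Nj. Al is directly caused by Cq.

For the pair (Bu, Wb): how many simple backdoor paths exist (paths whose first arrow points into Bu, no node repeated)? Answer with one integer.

7

A backdoor path from Bu to Wb is any simple undirected path whose first edge points into Bu (i.e. leaves Bu via a parent).
Parents of Bu: {Al, Nj, Rw}.
Enumerating:
  P1: Bu <- Nj -> Cq -> Wb
  P2: Bu <- Nj -> Pk <- Cq -> Wb
  P3: Bu <- Nj -> Wb
  P4: Bu <- Rw -> Wb
  P5: Bu <- Al <- Cq <- Nj -> Wb
  P6: Bu <- Al <- Cq -> Pk <- Nj -> Wb
  P7: Bu <- Al <- Cq -> Wb
That exhausts the simple backdoor paths. Count: 7.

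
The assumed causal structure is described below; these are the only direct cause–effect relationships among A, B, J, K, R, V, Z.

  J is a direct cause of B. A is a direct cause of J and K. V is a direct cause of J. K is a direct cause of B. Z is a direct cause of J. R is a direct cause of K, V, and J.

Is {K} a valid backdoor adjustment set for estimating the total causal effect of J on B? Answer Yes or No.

Backdoor paths from J to B (paths whose first edge points into J):
  P1: J <- R -> K -> B
  P2: J <- V <- R -> K -> B
  P3: J <- A -> K -> B
Condition 1 (no descendant of J in the set): holds — descendants of J are {B}; none are in {K}.
Condition 2 (every backdoor path blocked by {K}):
  P1: blocked at chain node K ∈ conditioning set.
  P2: blocked at chain node K ∈ conditioning set.
  P3: blocked at chain node K ∈ conditioning set.
{K} satisfies the backdoor criterion.

Yes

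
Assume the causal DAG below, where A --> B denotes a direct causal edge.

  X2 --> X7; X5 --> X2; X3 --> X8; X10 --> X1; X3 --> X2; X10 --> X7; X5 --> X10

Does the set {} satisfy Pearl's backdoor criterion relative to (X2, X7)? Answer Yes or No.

Backdoor paths from X2 to X7 (paths whose first edge points into X2):
  P1: X2 <- X5 -> X10 -> X7
Condition 1 (no descendant of X2 in the set): holds — descendants of X2 are {X7}; none are in {}.
Condition 2 (every backdoor path blocked by {}):
  P1: open — no interior node is in the conditioning set.
{} does not satisfy the backdoor criterion.

No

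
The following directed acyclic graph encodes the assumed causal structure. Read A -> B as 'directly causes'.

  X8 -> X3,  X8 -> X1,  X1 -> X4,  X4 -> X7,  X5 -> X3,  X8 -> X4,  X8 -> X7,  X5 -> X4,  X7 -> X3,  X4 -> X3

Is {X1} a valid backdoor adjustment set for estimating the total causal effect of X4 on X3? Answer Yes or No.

No

Backdoor paths from X4 to X3 (paths whose first edge points into X4):
  P1: X4 <- X5 -> X3
  P2: X4 <- X8 -> X7 -> X3
  P3: X4 <- X8 -> X3
  P4: X4 <- X1 <- X8 -> X7 -> X3
  P5: X4 <- X1 <- X8 -> X3
Condition 1 (no descendant of X4 in the set): holds — descendants of X4 are {X3, X7}; none are in {X1}.
Condition 2 (every backdoor path blocked by {X1}):
  P1: open — no interior node is in the conditioning set.
  P2: open — no interior node is in the conditioning set.
  P3: open — no interior node is in the conditioning set.
  P4: blocked at chain node X1 ∈ conditioning set.
  P5: blocked at chain node X1 ∈ conditioning set.
{X1} does not satisfy the backdoor criterion.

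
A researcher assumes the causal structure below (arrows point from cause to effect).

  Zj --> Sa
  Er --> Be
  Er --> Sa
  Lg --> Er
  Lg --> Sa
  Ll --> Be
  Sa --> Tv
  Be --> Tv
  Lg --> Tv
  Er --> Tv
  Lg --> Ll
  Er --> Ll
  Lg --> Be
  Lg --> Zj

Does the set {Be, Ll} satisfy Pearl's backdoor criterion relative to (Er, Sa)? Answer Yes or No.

Backdoor paths from Er to Sa (paths whose first edge points into Er):
  P1: Er <- Lg -> Ll -> Be -> Tv <- Sa
  P2: Er <- Lg -> Be -> Tv <- Sa
  P3: Er <- Lg -> Zj -> Sa
  P4: Er <- Lg -> Sa
  P5: Er <- Lg -> Tv <- Sa
Condition 1 (no descendant of Er in the set): FAILS — Be and Ll are descendants of Er.
Condition 2 (every backdoor path blocked by {Be, Ll}):
  P1: blocked at chain node Ll ∈ conditioning set.
  P2: blocked at chain node Be ∈ conditioning set.
  P3: open — no interior node is in the conditioning set.
  P4: open — no interior node is in the conditioning set.
  P5: blocked at collider Tv (neither it nor any descendant is in the conditioning set).
{Be, Ll} does not satisfy the backdoor criterion.

No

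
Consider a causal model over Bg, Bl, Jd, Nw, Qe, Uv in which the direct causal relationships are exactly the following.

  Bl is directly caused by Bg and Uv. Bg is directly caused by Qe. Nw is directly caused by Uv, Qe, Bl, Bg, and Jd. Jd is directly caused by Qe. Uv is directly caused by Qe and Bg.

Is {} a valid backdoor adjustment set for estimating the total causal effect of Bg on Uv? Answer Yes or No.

No

Backdoor paths from Bg to Uv (paths whose first edge points into Bg):
  P1: Bg <- Qe -> Uv
  P2: Bg <- Qe -> Jd -> Nw <- Uv
  P3: Bg <- Qe -> Jd -> Nw <- Bl <- Uv
  P4: Bg <- Qe -> Nw <- Uv
  P5: Bg <- Qe -> Nw <- Bl <- Uv
Condition 1 (no descendant of Bg in the set): holds — descendants of Bg are {Bl, Nw, Uv}; none are in {}.
Condition 2 (every backdoor path blocked by {}):
  P1: open — no interior node is in the conditioning set.
  P2: blocked at collider Nw (neither it nor any descendant is in the conditioning set).
  P3: blocked at collider Nw (neither it nor any descendant is in the conditioning set).
  P4: blocked at collider Nw (neither it nor any descendant is in the conditioning set).
  P5: blocked at collider Nw (neither it nor any descendant is in the conditioning set).
{} does not satisfy the backdoor criterion.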